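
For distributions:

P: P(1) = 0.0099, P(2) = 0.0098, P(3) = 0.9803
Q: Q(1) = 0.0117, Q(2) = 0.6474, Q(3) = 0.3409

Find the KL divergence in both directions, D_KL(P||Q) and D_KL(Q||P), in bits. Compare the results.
D_KL(P||Q) = 1.4322 bits, D_KL(Q||P) = 3.3973 bits. D_KL(Q||P) is larger than D_KL(P||Q) by 1.9651 bits; the two directions differ.

D_KL(P||Q) = Σ P(x) log₂(P(x)/Q(x))

Computing term by term:
  P(1)·log₂(P(1)/Q(1)) = 0.0099·log₂(0.0099/0.0117) = -0.00239
  P(2)·log₂(P(2)/Q(2)) = 0.0098·log₂(0.0098/0.6474) = -0.05925
  P(3)·log₂(P(3)/Q(3)) = 0.9803·log₂(0.9803/0.3409) = 1.49385

D_KL(P||Q) = -0.00239 - 0.05925 + 1.49385 = 1.43221 ≈ 1.4322 bits

D_KL(Q||P) = Σ Q(x) log₂(Q(x)/P(x))

Computing term by term:
  Q(1)·log₂(Q(1)/P(1)) = 0.0117·log₂(0.0117/0.0099) = 0.00282
  Q(2)·log₂(Q(2)/P(2)) = 0.6474·log₂(0.6474/0.0098) = 3.91401
  Q(3)·log₂(Q(3)/P(3)) = 0.3409·log₂(0.3409/0.9803) = -0.51949

D_KL(Q||P) = 0.00282 + 3.91401 - 0.51949 = 3.39734 ≈ 3.3973 bits

These are NOT equal (difference: 1.9651 bits). KL divergence is asymmetric: D_KL(P||Q) ≠ D_KL(Q||P) in general.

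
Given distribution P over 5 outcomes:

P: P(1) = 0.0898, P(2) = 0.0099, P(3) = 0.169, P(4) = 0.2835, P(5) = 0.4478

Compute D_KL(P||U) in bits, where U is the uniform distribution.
0.4757 bits

U(i) = 1/5 for all i

D_KL(P||U) = Σ P(x) log₂(P(x) / (1/5))
           = Σ P(x) log₂(P(x)) + log₂(5)
           = log₂(5) - H(P)

H(P) = -Σ P(x) log₂(P(x)):
  -P(1)·log₂(P(1)) = -(0.0898)·log₂(0.0898) = 0.31225
  -P(2)·log₂(P(2)) = -(0.0099)·log₂(0.0099) = 0.06592
  -P(3)·log₂(P(3)) = -(0.169)·log₂(0.169) = 0.43347
  -P(4)·log₂(P(4)) = -(0.2835)·log₂(0.2835) = 0.51557
  -P(5)·log₂(P(5)) = -(0.4478)·log₂(0.4478) = 0.51903
H(P) = 0.31225 + 0.06592 + 0.43347 + 0.51557 + 0.51903 = 1.84624 bits

log₂(5) = 2.32193 bits

D_KL(P||U) = 2.32193 - 1.84624 = 0.47569 ≈ 0.4757 bits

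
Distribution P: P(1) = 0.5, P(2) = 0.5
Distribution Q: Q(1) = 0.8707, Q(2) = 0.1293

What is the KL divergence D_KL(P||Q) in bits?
0.5755 bits

D_KL(P||Q) = Σ P(x) log₂(P(x)/Q(x))

Computing term by term:
  P(1)·log₂(P(1)/Q(1)) = 0.5·log₂(0.5/0.8707) = -0.40012
  P(2)·log₂(P(2)/Q(2)) = 0.5·log₂(0.5/0.1293) = 0.97560

D_KL(P||Q) = -0.40012 + 0.97560 = 0.57548 ≈ 0.5755 bits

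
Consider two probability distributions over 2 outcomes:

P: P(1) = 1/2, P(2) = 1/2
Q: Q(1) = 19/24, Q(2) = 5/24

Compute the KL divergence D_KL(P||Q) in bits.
0.3000 bits

D_KL(P||Q) = Σ P(x) log₂(P(x)/Q(x))

Computing term by term:
  P(1)·log₂(P(1)/Q(1)) = (1/2)·log₂((1/2)/(19/24)) = -0.33148
  P(2)·log₂(P(2)/Q(2)) = (1/2)·log₂((1/2)/(5/24)) = 0.63152

D_KL(P||Q) = -0.33148 + 0.63152 = 0.30004 ≈ 0.3000 bits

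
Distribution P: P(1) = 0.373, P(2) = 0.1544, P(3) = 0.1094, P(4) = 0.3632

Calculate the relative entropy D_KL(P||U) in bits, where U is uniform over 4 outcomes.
0.1732 bits

U(i) = 1/4 for all i

D_KL(P||U) = Σ P(x) log₂(P(x) / (1/4))
           = Σ P(x) log₂(P(x)) + log₂(4)
           = log₂(4) - H(P)

H(P) = -Σ P(x) log₂(P(x)):
  -P(1)·log₂(P(1)) = -(0.373)·log₂(0.373) = 0.53069
  -P(2)·log₂(P(2)) = -(0.1544)·log₂(0.1544) = 0.41615
  -P(3)·log₂(P(3)) = -(0.1094)·log₂(0.1094) = 0.34924
  -P(4)·log₂(P(4)) = -(0.3632)·log₂(0.3632) = 0.53069
H(P) = 0.53069 + 0.41615 + 0.34924 + 0.53069 = 1.82677 bits

log₂(4) = 2.00000 bits

D_KL(P||U) = 2.00000 - 1.82677 = 0.17323 ≈ 0.1732 bits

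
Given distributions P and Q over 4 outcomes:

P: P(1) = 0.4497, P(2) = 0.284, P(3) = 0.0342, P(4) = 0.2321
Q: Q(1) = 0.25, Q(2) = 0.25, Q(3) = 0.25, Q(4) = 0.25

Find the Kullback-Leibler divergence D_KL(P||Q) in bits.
0.3101 bits

D_KL(P||Q) = Σ P(x) log₂(P(x)/Q(x))

Computing term by term:
  P(1)·log₂(P(1)/Q(1)) = 0.4497·log₂(0.4497/0.25) = 0.38091
  P(2)·log₂(P(2)/Q(2)) = 0.284·log₂(0.284/0.25) = 0.05225
  P(3)·log₂(P(3)/Q(3)) = 0.0342·log₂(0.0342/0.25) = -0.09815
  P(4)·log₂(P(4)/Q(4)) = 0.2321·log₂(0.2321/0.25) = -0.02488

D_KL(P||Q) = 0.38091 + 0.05225 - 0.09815 - 0.02488 = 0.31013 ≈ 0.3101 bits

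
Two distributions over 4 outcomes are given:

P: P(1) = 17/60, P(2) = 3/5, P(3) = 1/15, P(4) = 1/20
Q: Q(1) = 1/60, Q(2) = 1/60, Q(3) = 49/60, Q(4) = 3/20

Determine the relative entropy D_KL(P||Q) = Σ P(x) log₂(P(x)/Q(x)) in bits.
3.9398 bits

D_KL(P||Q) = Σ P(x) log₂(P(x)/Q(x))

Computing term by term:
  P(1)·log₂(P(1)/Q(1)) = (17/60)·log₂((17/60)/(1/60)) = 1.15811
  P(2)·log₂(P(2)/Q(2)) = (3/5)·log₂((3/5)/(1/60)) = 3.10196
  P(3)·log₂(P(3)/Q(3)) = (1/15)·log₂((1/15)/(49/60)) = -0.24098
  P(4)·log₂(P(4)/Q(4)) = (1/20)·log₂((1/20)/(3/20)) = -0.07925

D_KL(P||Q) = 1.15811 + 3.10196 - 0.24098 - 0.07925 = 3.93984 ≈ 3.9398 bits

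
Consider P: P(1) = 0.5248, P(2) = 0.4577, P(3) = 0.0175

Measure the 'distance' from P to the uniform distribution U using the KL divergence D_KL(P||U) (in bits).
0.4786 bits

U(i) = 1/3 for all i

D_KL(P||U) = Σ P(x) log₂(P(x) / (1/3))
           = Σ P(x) log₂(P(x)) + log₂(3)
           = log₂(3) - H(P)

H(P) = -Σ P(x) log₂(P(x)):
  -P(1)·log₂(P(1)) = -(0.5248)·log₂(0.5248) = 0.48815
  -P(2)·log₂(P(2)) = -(0.4577)·log₂(0.4577) = 0.51607
  -P(3)·log₂(P(3)) = -(0.0175)·log₂(0.0175) = 0.10214
H(P) = 0.48815 + 0.51607 + 0.10214 = 1.10636 bits

log₂(3) = 1.58496 bits

D_KL(P||U) = 1.58496 - 1.10636 = 0.47860 ≈ 0.4786 bits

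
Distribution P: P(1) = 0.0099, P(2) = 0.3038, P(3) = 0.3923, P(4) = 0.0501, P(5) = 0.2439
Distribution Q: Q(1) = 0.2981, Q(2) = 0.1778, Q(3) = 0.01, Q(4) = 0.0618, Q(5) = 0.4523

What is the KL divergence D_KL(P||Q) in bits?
2.0305 bits

D_KL(P||Q) = Σ P(x) log₂(P(x)/Q(x))

Computing term by term:
  P(1)·log₂(P(1)/Q(1)) = 0.0099·log₂(0.0099/0.2981) = -0.04863
  P(2)·log₂(P(2)/Q(2)) = 0.3038·log₂(0.3038/0.1778) = 0.23480
  P(3)·log₂(P(3)/Q(3)) = 0.3923·log₂(0.3923/0.01) = 2.07679
  P(4)·log₂(P(4)/Q(4)) = 0.0501·log₂(0.0501/0.0618) = -0.01517
  P(5)·log₂(P(5)/Q(5)) = 0.2439·log₂(0.2439/0.4523) = -0.21731

D_KL(P||Q) = -0.04863 + 0.23480 + 2.07679 - 0.01517 - 0.21731 = 2.03048 ≈ 2.0305 bits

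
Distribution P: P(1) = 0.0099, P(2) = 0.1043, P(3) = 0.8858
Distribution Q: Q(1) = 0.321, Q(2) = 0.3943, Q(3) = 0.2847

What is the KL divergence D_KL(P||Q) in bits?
1.2007 bits

D_KL(P||Q) = Σ P(x) log₂(P(x)/Q(x))

Computing term by term:
  P(1)·log₂(P(1)/Q(1)) = 0.0099·log₂(0.0099/0.321) = -0.04969
  P(2)·log₂(P(2)/Q(2)) = 0.1043·log₂(0.1043/0.3943) = -0.20011
  P(3)·log₂(P(3)/Q(3)) = 0.8858·log₂(0.8858/0.2847) = 1.45053

D_KL(P||Q) = -0.04969 - 0.20011 + 1.45053 = 1.20073 ≈ 1.2007 bits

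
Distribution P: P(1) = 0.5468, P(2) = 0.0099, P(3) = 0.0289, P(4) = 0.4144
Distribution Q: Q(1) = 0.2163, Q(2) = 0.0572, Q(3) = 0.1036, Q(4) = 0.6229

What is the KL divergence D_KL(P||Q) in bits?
0.4097 bits

D_KL(P||Q) = Σ P(x) log₂(P(x)/Q(x))

Computing term by term:
  P(1)·log₂(P(1)/Q(1)) = 0.5468·log₂(0.5468/0.2163) = 0.73161
  P(2)·log₂(P(2)/Q(2)) = 0.0099·log₂(0.0099/0.0572) = -0.02505
  P(3)·log₂(P(3)/Q(3)) = 0.0289·log₂(0.0289/0.1036) = -0.05323
  P(4)·log₂(P(4)/Q(4)) = 0.4144·log₂(0.4144/0.6229) = -0.24366

D_KL(P||Q) = 0.73161 - 0.02505 - 0.05323 - 0.24366 = 0.40967 ≈ 0.4097 bits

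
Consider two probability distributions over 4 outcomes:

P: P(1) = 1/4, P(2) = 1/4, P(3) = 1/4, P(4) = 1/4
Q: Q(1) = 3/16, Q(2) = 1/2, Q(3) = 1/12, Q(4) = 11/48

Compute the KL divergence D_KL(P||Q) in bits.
0.2814 bits

D_KL(P||Q) = Σ P(x) log₂(P(x)/Q(x))

Computing term by term:
  P(1)·log₂(P(1)/Q(1)) = (1/4)·log₂((1/4)/(3/16)) = 0.10376
  P(2)·log₂(P(2)/Q(2)) = (1/4)·log₂((1/4)/(1/2)) = -0.25000
  P(3)·log₂(P(3)/Q(3)) = (1/4)·log₂((1/4)/(1/12)) = 0.39624
  P(4)·log₂(P(4)/Q(4)) = (1/4)·log₂((1/4)/(11/48)) = 0.03138

D_KL(P||Q) = 0.10376 - 0.25000 + 0.39624 + 0.03138 = 0.28138 ≈ 0.2814 bits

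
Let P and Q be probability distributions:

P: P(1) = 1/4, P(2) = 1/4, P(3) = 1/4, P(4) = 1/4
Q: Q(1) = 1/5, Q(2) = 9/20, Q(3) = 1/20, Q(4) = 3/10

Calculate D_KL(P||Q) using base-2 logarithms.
0.3832 bits

D_KL(P||Q) = Σ P(x) log₂(P(x)/Q(x))

Computing term by term:
  P(1)·log₂(P(1)/Q(1)) = (1/4)·log₂((1/4)/(1/5)) = 0.08048
  P(2)·log₂(P(2)/Q(2)) = (1/4)·log₂((1/4)/(9/20)) = -0.21200
  P(3)·log₂(P(3)/Q(3)) = (1/4)·log₂((1/4)/(1/20)) = 0.58048
  P(4)·log₂(P(4)/Q(4)) = (1/4)·log₂((1/4)/(3/10)) = -0.06576

D_KL(P||Q) = 0.08048 - 0.21200 + 0.58048 - 0.06576 = 0.38320 ≈ 0.3832 bits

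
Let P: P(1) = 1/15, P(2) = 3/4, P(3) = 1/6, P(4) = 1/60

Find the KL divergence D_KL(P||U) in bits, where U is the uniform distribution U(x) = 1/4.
0.8990 bits

U(i) = 1/4 for all i

D_KL(P||U) = Σ P(x) log₂(P(x) / (1/4))
           = Σ P(x) log₂(P(x)) + log₂(4)
           = log₂(4) - H(P)

H(P) = -Σ P(x) log₂(P(x)):
  -P(1)·log₂(P(1)) = -(1/15)·log₂(1/15) = 0.26046
  -P(2)·log₂(P(2)) = -(3/4)·log₂(3/4) = 0.31128
  -P(3)·log₂(P(3)) = -(1/6)·log₂(1/6) = 0.43083
  -P(4)·log₂(P(4)) = -(1/60)·log₂(1/60) = 0.09845
H(P) = 0.26046 + 0.31128 + 0.43083 + 0.09845 = 1.10102 bits

log₂(4) = 2.00000 bits

D_KL(P||U) = 2.00000 - 1.10102 = 0.89898 ≈ 0.8990 bits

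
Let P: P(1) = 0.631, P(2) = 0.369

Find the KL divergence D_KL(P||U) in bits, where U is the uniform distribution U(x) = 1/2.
0.0501 bits

U(i) = 1/2 for all i

D_KL(P||U) = Σ P(x) log₂(P(x) / (1/2))
           = Σ P(x) log₂(P(x)) + log₂(2)
           = log₂(2) - H(P)

H(P) = -Σ P(x) log₂(P(x)):
  -P(1)·log₂(P(1)) = -(0.631)·log₂(0.631) = 0.41917
  -P(2)·log₂(P(2)) = -(0.369)·log₂(0.369) = 0.53074
H(P) = 0.41917 + 0.53074 = 0.94991 bits

log₂(2) = 1.00000 bits

D_KL(P||U) = 1.00000 - 0.94991 = 0.05009 ≈ 0.0501 bits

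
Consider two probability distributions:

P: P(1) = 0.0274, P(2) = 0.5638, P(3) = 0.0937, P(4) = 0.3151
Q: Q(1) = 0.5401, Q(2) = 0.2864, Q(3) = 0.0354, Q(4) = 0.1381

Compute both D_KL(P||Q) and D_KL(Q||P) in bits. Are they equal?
D_KL(P||Q) = 0.9397 bits, D_KL(Q||P) = 1.8290 bits. No, they are not equal.

D_KL(P||Q) = Σ P(x) log₂(P(x)/Q(x))

Computing term by term:
  P(1)·log₂(P(1)/Q(1)) = 0.0274·log₂(0.0274/0.5401) = -0.11785
  P(2)·log₂(P(2)/Q(2)) = 0.5638·log₂(0.5638/0.2864) = 0.55092
  P(3)·log₂(P(3)/Q(3)) = 0.0937·log₂(0.0937/0.0354) = 0.13158
  P(4)·log₂(P(4)/Q(4)) = 0.3151·log₂(0.3151/0.1381) = 0.37500

D_KL(P||Q) = -0.11785 + 0.55092 + 0.13158 + 0.37500 = 0.93965 ≈ 0.9397 bits

D_KL(Q||P) = Σ Q(x) log₂(Q(x)/P(x))

Computing term by term:
  Q(1)·log₂(Q(1)/P(1)) = 0.5401·log₂(0.5401/0.0274) = 2.32296
  Q(2)·log₂(Q(2)/P(2)) = 0.2864·log₂(0.2864/0.5638) = -0.27986
  Q(3)·log₂(Q(3)/P(3)) = 0.0354·log₂(0.0354/0.0937) = -0.04971
  Q(4)·log₂(Q(4)/P(4)) = 0.1381·log₂(0.1381/0.3151) = -0.16435

D_KL(Q||P) = 2.32296 - 0.27986 - 0.04971 - 0.16435 = 1.82904 ≈ 1.8290 bits

These are NOT equal (difference: 0.8893 bits). KL divergence is asymmetric: D_KL(P||Q) ≠ D_KL(Q||P) in general.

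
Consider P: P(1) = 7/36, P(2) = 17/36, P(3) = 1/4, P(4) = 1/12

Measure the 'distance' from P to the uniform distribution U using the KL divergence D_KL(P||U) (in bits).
0.2307 bits

U(i) = 1/4 for all i

D_KL(P||U) = Σ P(x) log₂(P(x) / (1/4))
           = Σ P(x) log₂(P(x)) + log₂(4)
           = log₂(4) - H(P)

H(P) = -Σ P(x) log₂(P(x)):
  -P(1)·log₂(P(1)) = -(7/36)·log₂(7/36) = 0.45939
  -P(2)·log₂(P(2)) = -(17/36)·log₂(17/36) = 0.51116
  -P(3)·log₂(P(3)) = -(1/4)·log₂(1/4) = 0.50000
  -P(4)·log₂(P(4)) = -(1/12)·log₂(1/12) = 0.29875
H(P) = 0.45939 + 0.51116 + 0.50000 + 0.29875 = 1.76930 bits

log₂(4) = 2.00000 bits

D_KL(P||U) = 2.00000 - 1.76930 = 0.23070 ≈ 0.2307 bits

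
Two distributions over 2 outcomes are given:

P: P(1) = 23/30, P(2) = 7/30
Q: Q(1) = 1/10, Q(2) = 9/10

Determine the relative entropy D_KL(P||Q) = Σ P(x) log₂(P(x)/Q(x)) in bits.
1.7985 bits

D_KL(P||Q) = Σ P(x) log₂(P(x)/Q(x))

Computing term by term:
  P(1)·log₂(P(1)/Q(1)) = (23/30)·log₂((23/30)/(1/10)) = 2.25293
  P(2)·log₂(P(2)/Q(2)) = (7/30)·log₂((7/30)/(9/10)) = -0.45442

D_KL(P||Q) = 2.25293 - 0.45442 = 1.79851 ≈ 1.7985 bits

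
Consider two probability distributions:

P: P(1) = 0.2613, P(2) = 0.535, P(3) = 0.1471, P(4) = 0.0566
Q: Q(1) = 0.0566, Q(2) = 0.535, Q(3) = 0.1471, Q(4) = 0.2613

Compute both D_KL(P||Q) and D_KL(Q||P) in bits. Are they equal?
D_KL(P||Q) = 0.4517 bits, D_KL(Q||P) = 0.4517 bits. Yes, in this case they are equal (although KL divergence is not symmetric in general).

D_KL(P||Q) = Σ P(x) log₂(P(x)/Q(x))

Computing term by term:
  P(1)·log₂(P(1)/Q(1)) = 0.2613·log₂(0.2613/0.0566) = 0.57665
  P(2)·log₂(P(2)/Q(2)) = 0.535·log₂(0.535/0.535) = 0.00000
  P(3)·log₂(P(3)/Q(3)) = 0.1471·log₂(0.1471/0.1471) = 0.00000
  P(4)·log₂(P(4)/Q(4)) = 0.0566·log₂(0.0566/0.2613) = -0.12491

D_KL(P||Q) = 0.57665 + 0.00000 + 0.00000 - 0.12491 = 0.45174 ≈ 0.4517 bits

D_KL(Q||P) = Σ Q(x) log₂(Q(x)/P(x))

Computing term by term:
  Q(1)·log₂(Q(1)/P(1)) = 0.0566·log₂(0.0566/0.2613) = -0.12491
  Q(2)·log₂(Q(2)/P(2)) = 0.535·log₂(0.535/0.535) = 0.00000
  Q(3)·log₂(Q(3)/P(3)) = 0.1471·log₂(0.1471/0.1471) = 0.00000
  Q(4)·log₂(Q(4)/P(4)) = 0.2613·log₂(0.2613/0.0566) = 0.57665

D_KL(Q||P) = -0.12491 + 0.00000 + 0.00000 + 0.57665 = 0.45174 ≈ 0.4517 bits

These ARE equal here. Q is P with outcomes relabeled (Q(1) = P(4), Q(4) = P(1)) by a relabeling that is its own inverse, so the two sums contain exactly the same terms in a different order. This is a special case — KL divergence is not symmetric in general: D_KL(P||Q) ≠ D_KL(Q||P) for most P, Q.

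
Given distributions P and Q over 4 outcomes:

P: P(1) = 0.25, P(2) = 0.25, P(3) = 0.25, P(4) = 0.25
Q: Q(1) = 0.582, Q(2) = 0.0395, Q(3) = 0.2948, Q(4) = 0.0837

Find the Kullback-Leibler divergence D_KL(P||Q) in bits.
0.6959 bits

D_KL(P||Q) = Σ P(x) log₂(P(x)/Q(x))

Computing term by term:
  P(1)·log₂(P(1)/Q(1)) = 0.25·log₂(0.25/0.582) = -0.30477
  P(2)·log₂(P(2)/Q(2)) = 0.25·log₂(0.25/0.0395) = 0.66550
  P(3)·log₂(P(3)/Q(3)) = 0.25·log₂(0.25/0.2948) = -0.05945
  P(4)·log₂(P(4)/Q(4)) = 0.25·log₂(0.25/0.0837) = 0.39466

D_KL(P||Q) = -0.30477 + 0.66550 - 0.05945 + 0.39466 = 0.69594 ≈ 0.6959 bits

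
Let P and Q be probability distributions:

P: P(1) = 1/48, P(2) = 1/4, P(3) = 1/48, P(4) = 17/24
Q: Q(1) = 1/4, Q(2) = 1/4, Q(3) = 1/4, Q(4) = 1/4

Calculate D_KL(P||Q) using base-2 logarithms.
0.9149 bits

D_KL(P||Q) = Σ P(x) log₂(P(x)/Q(x))

Computing term by term:
  P(1)·log₂(P(1)/Q(1)) = (1/48)·log₂((1/48)/(1/4)) = -0.07469
  P(2)·log₂(P(2)/Q(2)) = (1/4)·log₂((1/4)/(1/4)) = 0.00000
  P(3)·log₂(P(3)/Q(3)) = (1/48)·log₂((1/48)/(1/4)) = -0.07469
  P(4)·log₂(P(4)/Q(4)) = (17/24)·log₂((17/24)/(1/4)) = 1.06427

D_KL(P||Q) = -0.07469 + 0.00000 - 0.07469 + 1.06427 = 0.91489 ≈ 0.9149 bits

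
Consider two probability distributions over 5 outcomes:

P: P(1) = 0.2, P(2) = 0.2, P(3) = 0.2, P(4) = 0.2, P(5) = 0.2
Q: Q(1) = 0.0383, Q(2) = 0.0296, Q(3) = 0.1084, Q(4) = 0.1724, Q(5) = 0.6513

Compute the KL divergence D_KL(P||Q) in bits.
0.9071 bits

D_KL(P||Q) = Σ P(x) log₂(P(x)/Q(x))

Computing term by term:
  P(1)·log₂(P(1)/Q(1)) = 0.2·log₂(0.2/0.0383) = 0.47692
  P(2)·log₂(P(2)/Q(2)) = 0.2·log₂(0.2/0.0296) = 0.55127
  P(3)·log₂(P(3)/Q(3)) = 0.2·log₂(0.2/0.1084) = 0.17673
  P(4)·log₂(P(4)/Q(4)) = 0.2·log₂(0.2/0.1724) = 0.04285
  P(5)·log₂(P(5)/Q(5)) = 0.2·log₂(0.2/0.6513) = -0.34066

D_KL(P||Q) = 0.47692 + 0.55127 + 0.17673 + 0.04285 - 0.34066 = 0.90711 ≈ 0.9071 bits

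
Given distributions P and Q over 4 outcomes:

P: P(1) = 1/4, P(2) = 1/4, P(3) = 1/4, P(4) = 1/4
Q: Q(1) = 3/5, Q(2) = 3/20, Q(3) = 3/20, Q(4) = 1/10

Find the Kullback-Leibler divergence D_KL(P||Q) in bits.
0.3832 bits

D_KL(P||Q) = Σ P(x) log₂(P(x)/Q(x))

Computing term by term:
  P(1)·log₂(P(1)/Q(1)) = (1/4)·log₂((1/4)/(3/5)) = -0.31576
  P(2)·log₂(P(2)/Q(2)) = (1/4)·log₂((1/4)/(3/20)) = 0.18424
  P(3)·log₂(P(3)/Q(3)) = (1/4)·log₂((1/4)/(3/20)) = 0.18424
  P(4)·log₂(P(4)/Q(4)) = (1/4)·log₂((1/4)/(1/10)) = 0.33048

D_KL(P||Q) = -0.31576 + 0.18424 + 0.18424 + 0.33048 = 0.38320 ≈ 0.3832 bits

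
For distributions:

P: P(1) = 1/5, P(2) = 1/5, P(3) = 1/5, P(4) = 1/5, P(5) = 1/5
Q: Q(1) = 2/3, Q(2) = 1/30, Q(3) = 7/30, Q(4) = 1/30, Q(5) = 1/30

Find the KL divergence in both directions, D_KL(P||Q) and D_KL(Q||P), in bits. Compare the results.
D_KL(P||Q) = 1.1591 bits, D_KL(Q||P) = 0.9514 bits. D_KL(P||Q) is larger than D_KL(Q||P) by 0.2077 bits; the two directions differ.

D_KL(P||Q) = Σ P(x) log₂(P(x)/Q(x))

Computing term by term:
  P(1)·log₂(P(1)/Q(1)) = (1/5)·log₂((1/5)/(2/3)) = -0.34739
  P(2)·log₂(P(2)/Q(2)) = (1/5)·log₂((1/5)/(1/30)) = 0.51699
  P(3)·log₂(P(3)/Q(3)) = (1/5)·log₂((1/5)/(7/30)) = -0.04448
  P(4)·log₂(P(4)/Q(4)) = (1/5)·log₂((1/5)/(1/30)) = 0.51699
  P(5)·log₂(P(5)/Q(5)) = (1/5)·log₂((1/5)/(1/30)) = 0.51699

D_KL(P||Q) = -0.34739 + 0.51699 - 0.04448 + 0.51699 + 0.51699 = 1.15910 ≈ 1.1591 bits

D_KL(Q||P) = Σ Q(x) log₂(Q(x)/P(x))

Computing term by term:
  Q(1)·log₂(Q(1)/P(1)) = (2/3)·log₂((2/3)/(1/5)) = 1.15798
  Q(2)·log₂(Q(2)/P(2)) = (1/30)·log₂((1/30)/(1/5)) = -0.08617
  Q(3)·log₂(Q(3)/P(3)) = (7/30)·log₂((7/30)/(1/5)) = 0.05189
  Q(4)·log₂(Q(4)/P(4)) = (1/30)·log₂((1/30)/(1/5)) = -0.08617
  Q(5)·log₂(Q(5)/P(5)) = (1/30)·log₂((1/30)/(1/5)) = -0.08617

D_KL(Q||P) = 1.15798 - 0.08617 + 0.05189 - 0.08617 - 0.08617 = 0.95136 ≈ 0.9514 bits

These are NOT equal (difference: 0.2077 bits). KL divergence is asymmetric: D_KL(P||Q) ≠ D_KL(Q||P) in general.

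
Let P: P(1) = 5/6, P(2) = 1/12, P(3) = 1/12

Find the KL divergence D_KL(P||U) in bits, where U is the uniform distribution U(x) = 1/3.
0.7683 bits

U(i) = 1/3 for all i

D_KL(P||U) = Σ P(x) log₂(P(x) / (1/3))
           = Σ P(x) log₂(P(x)) + log₂(3)
           = log₂(3) - H(P)

H(P) = -Σ P(x) log₂(P(x)):
  -P(1)·log₂(P(1)) = -(5/6)·log₂(5/6) = 0.21920
  -P(2)·log₂(P(2)) = -(1/12)·log₂(1/12) = 0.29875
  -P(3)·log₂(P(3)) = -(1/12)·log₂(1/12) = 0.29875
H(P) = 0.21920 + 0.29875 + 0.29875 = 0.81670 bits

log₂(3) = 1.58496 bits

D_KL(P||U) = 1.58496 - 0.81670 = 0.76826 ≈ 0.7683 bits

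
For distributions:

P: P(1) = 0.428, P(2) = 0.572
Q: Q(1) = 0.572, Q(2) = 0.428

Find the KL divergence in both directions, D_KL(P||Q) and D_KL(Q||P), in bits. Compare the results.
D_KL(P||Q) = 0.0603 bits, D_KL(Q||P) = 0.0603 bits. The two directions give exactly the same value for this pair.

D_KL(P||Q) = Σ P(x) log₂(P(x)/Q(x))

Computing term by term:
  P(1)·log₂(P(1)/Q(1)) = 0.428·log₂(0.428/0.572) = -0.17908
  P(2)·log₂(P(2)/Q(2)) = 0.572·log₂(0.572/0.428) = 0.23933

D_KL(P||Q) = -0.17908 + 0.23933 = 0.06025 ≈ 0.0603 bits

D_KL(Q||P) = Σ Q(x) log₂(Q(x)/P(x))

Computing term by term:
  Q(1)·log₂(Q(1)/P(1)) = 0.572·log₂(0.572/0.428) = 0.23933
  Q(2)·log₂(Q(2)/P(2)) = 0.428·log₂(0.428/0.572) = -0.17908

D_KL(Q||P) = 0.23933 - 0.17908 = 0.06025 ≈ 0.0603 bits

These ARE equal here. Q is P with outcomes relabeled (Q(1) = P(2), Q(2) = P(1)) by a relabeling that is its own inverse, so the two sums contain exactly the same terms in a different order. This is a special case — KL divergence is not symmetric in general: D_KL(P||Q) ≠ D_KL(Q||P) for most P, Q.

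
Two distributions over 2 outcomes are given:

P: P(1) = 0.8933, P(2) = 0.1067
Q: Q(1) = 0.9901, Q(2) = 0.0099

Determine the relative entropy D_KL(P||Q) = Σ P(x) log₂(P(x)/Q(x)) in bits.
0.2334 bits

D_KL(P||Q) = Σ P(x) log₂(P(x)/Q(x))

Computing term by term:
  P(1)·log₂(P(1)/Q(1)) = 0.8933·log₂(0.8933/0.9901) = -0.13259
  P(2)·log₂(P(2)/Q(2)) = 0.1067·log₂(0.1067/0.0099) = 0.36598

D_KL(P||Q) = -0.13259 + 0.36598 = 0.23339 ≈ 0.2334 bits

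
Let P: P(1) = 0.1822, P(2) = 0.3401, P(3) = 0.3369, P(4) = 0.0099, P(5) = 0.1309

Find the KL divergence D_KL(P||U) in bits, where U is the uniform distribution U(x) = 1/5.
0.3665 bits

U(i) = 1/5 for all i

D_KL(P||U) = Σ P(x) log₂(P(x) / (1/5))
           = Σ P(x) log₂(P(x)) + log₂(5)
           = log₂(5) - H(P)

H(P) = -Σ P(x) log₂(P(x)):
  -P(1)·log₂(P(1)) = -(0.1822)·log₂(0.1822) = 0.44756
  -P(2)·log₂(P(2)) = -(0.3401)·log₂(0.3401) = 0.52919
  -P(3)·log₂(P(3)) = -(0.3369)·log₂(0.3369) = 0.52880
  -P(4)·log₂(P(4)) = -(0.0099)·log₂(0.0099) = 0.06592
  -P(5)·log₂(P(5)) = -(0.1309)·log₂(0.1309) = 0.38399
H(P) = 0.44756 + 0.52919 + 0.52880 + 0.06592 + 0.38399 = 1.95546 bits

log₂(5) = 2.32193 bits

D_KL(P||U) = 2.32193 - 1.95546 = 0.36647 ≈ 0.3665 bits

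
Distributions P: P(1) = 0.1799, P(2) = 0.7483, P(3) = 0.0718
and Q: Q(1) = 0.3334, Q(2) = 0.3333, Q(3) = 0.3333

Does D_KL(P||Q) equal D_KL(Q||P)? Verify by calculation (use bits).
D_KL(P||Q) = 0.5540 bits, D_KL(Q||P) = 0.6460 bits. No — D_KL(P||Q) ≠ D_KL(Q||P) for this pair.

D_KL(P||Q) = Σ P(x) log₂(P(x)/Q(x))

Computing term by term:
  P(1)·log₂(P(1)/Q(1)) = 0.1799·log₂(0.1799/0.3334) = -0.16012
  P(2)·log₂(P(2)/Q(2)) = 0.7483·log₂(0.7483/0.3333) = 0.87311
  P(3)·log₂(P(3)/Q(3)) = 0.0718·log₂(0.0718/0.3333) = -0.15902

D_KL(P||Q) = -0.16012 + 0.87311 - 0.15902 = 0.55397 ≈ 0.5540 bits

D_KL(Q||P) = Σ Q(x) log₂(Q(x)/P(x))

Computing term by term:
  Q(1)·log₂(Q(1)/P(1)) = 0.3334·log₂(0.3334/0.1799) = 0.29675
  Q(2)·log₂(Q(2)/P(2)) = 0.3333·log₂(0.3333/0.7483) = -0.38889
  Q(3)·log₂(Q(3)/P(3)) = 0.3333·log₂(0.3333/0.0718) = 0.73818

D_KL(Q||P) = 0.29675 - 0.38889 + 0.73818 = 0.64604 ≈ 0.6460 bits

These are NOT equal (difference: 0.0920 bits). KL divergence is asymmetric: D_KL(P||Q) ≠ D_KL(Q||P) in general.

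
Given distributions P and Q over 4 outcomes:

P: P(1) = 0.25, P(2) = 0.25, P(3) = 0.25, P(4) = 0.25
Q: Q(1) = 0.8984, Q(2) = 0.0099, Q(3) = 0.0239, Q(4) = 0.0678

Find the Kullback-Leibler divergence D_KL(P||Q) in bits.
2.0206 bits

D_KL(P||Q) = Σ P(x) log₂(P(x)/Q(x))

Computing term by term:
  P(1)·log₂(P(1)/Q(1)) = 0.25·log₂(0.25/0.8984) = -0.46136
  P(2)·log₂(P(2)/Q(2)) = 0.25·log₂(0.25/0.0099) = 1.16459
  P(3)·log₂(P(3)/Q(3)) = 0.25·log₂(0.25/0.0239) = 0.84671
  P(4)·log₂(P(4)/Q(4)) = 0.25·log₂(0.25/0.0678) = 0.47064

D_KL(P||Q) = -0.46136 + 1.16459 + 0.84671 + 0.47064 = 2.02058 ≈ 2.0206 bits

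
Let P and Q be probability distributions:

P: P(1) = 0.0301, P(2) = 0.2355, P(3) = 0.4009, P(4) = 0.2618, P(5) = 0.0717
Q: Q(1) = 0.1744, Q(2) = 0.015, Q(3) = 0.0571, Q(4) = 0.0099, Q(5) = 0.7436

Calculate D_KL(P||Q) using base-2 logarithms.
2.9815 bits

D_KL(P||Q) = Σ P(x) log₂(P(x)/Q(x))

Computing term by term:
  P(1)·log₂(P(1)/Q(1)) = 0.0301·log₂(0.0301/0.1744) = -0.07629
  P(2)·log₂(P(2)/Q(2)) = 0.2355·log₂(0.2355/0.015) = 0.93557
  P(3)·log₂(P(3)/Q(3)) = 0.4009·log₂(0.4009/0.0571) = 1.12720
  P(4)·log₂(P(4)/Q(4)) = 0.2618·log₂(0.2618/0.0099) = 1.23698
  P(5)·log₂(P(5)/Q(5)) = 0.0717·log₂(0.0717/0.7436) = -0.24195

D_KL(P||Q) = -0.07629 + 0.93557 + 1.12720 + 1.23698 - 0.24195 = 2.98151 ≈ 2.9815 bits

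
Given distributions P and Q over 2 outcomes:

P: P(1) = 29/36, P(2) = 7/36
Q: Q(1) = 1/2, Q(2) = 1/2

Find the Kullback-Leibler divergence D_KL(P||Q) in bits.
0.2893 bits

D_KL(P||Q) = Σ P(x) log₂(P(x)/Q(x))

Computing term by term:
  P(1)·log₂(P(1)/Q(1)) = (29/36)·log₂((29/36)/(1/2)) = 0.55427
  P(2)·log₂(P(2)/Q(2)) = (7/36)·log₂((7/36)/(1/2)) = -0.26494

D_KL(P||Q) = 0.55427 - 0.26494 = 0.28933 ≈ 0.2893 bits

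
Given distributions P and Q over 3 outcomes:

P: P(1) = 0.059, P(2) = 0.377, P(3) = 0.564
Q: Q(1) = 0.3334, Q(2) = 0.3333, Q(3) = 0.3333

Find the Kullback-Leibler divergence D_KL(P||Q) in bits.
0.3476 bits

D_KL(P||Q) = Σ P(x) log₂(P(x)/Q(x))

Computing term by term:
  P(1)·log₂(P(1)/Q(1)) = 0.059·log₂(0.059/0.3334) = -0.14741
  P(2)·log₂(P(2)/Q(2)) = 0.377·log₂(0.377/0.3333) = 0.06701
  P(3)·log₂(P(3)/Q(3)) = 0.564·log₂(0.564/0.3333) = 0.42800

D_KL(P||Q) = -0.14741 + 0.06701 + 0.42800 = 0.34760 ≈ 0.3476 bits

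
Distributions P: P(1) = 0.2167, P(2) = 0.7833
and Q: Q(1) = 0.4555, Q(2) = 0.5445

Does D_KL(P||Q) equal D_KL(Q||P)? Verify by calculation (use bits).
D_KL(P||Q) = 0.1787 bits, D_KL(Q||P) = 0.2025 bits. No — D_KL(P||Q) ≠ D_KL(Q||P) for this pair.

D_KL(P||Q) = Σ P(x) log₂(P(x)/Q(x))

Computing term by term:
  P(1)·log₂(P(1)/Q(1)) = 0.2167·log₂(0.2167/0.4555) = -0.23225
  P(2)·log₂(P(2)/Q(2)) = 0.7833·log₂(0.7833/0.5445) = 0.41094

D_KL(P||Q) = -0.23225 + 0.41094 = 0.17869 ≈ 0.1787 bits

D_KL(Q||P) = Σ Q(x) log₂(Q(x)/P(x))

Computing term by term:
  Q(1)·log₂(Q(1)/P(1)) = 0.4555·log₂(0.4555/0.2167) = 0.48818
  Q(2)·log₂(Q(2)/P(2)) = 0.5445·log₂(0.5445/0.7833) = -0.28566

D_KL(Q||P) = 0.48818 - 0.28566 = 0.20252 ≈ 0.2025 bits

These are NOT equal (difference: 0.0238 bits). KL divergence is asymmetric: D_KL(P||Q) ≠ D_KL(Q||P) in general.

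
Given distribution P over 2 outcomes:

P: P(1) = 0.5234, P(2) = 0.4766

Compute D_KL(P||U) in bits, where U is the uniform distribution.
0.0016 bits

U(i) = 1/2 for all i

D_KL(P||U) = Σ P(x) log₂(P(x) / (1/2))
           = Σ P(x) log₂(P(x)) + log₂(2)
           = log₂(2) - H(P)

H(P) = -Σ P(x) log₂(P(x)):
  -P(1)·log₂(P(1)) = -(0.5234)·log₂(0.5234) = 0.48886
  -P(2)·log₂(P(2)) = -(0.4766)·log₂(0.4766) = 0.50956
H(P) = 0.48886 + 0.50956 = 0.99842 bits

log₂(2) = 1.00000 bits

D_KL(P||U) = 1.00000 - 0.99842 = 0.00158 ≈ 0.0016 bits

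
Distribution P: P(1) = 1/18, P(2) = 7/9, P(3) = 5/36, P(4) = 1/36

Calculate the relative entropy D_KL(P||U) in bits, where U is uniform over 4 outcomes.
0.9472 bits

U(i) = 1/4 for all i

D_KL(P||U) = Σ P(x) log₂(P(x) / (1/4))
           = Σ P(x) log₂(P(x)) + log₂(4)
           = log₂(4) - H(P)

H(P) = -Σ P(x) log₂(P(x)):
  -P(1)·log₂(P(1)) = -(1/18)·log₂(1/18) = 0.23166
  -P(2)·log₂(P(2)) = -(7/9)·log₂(7/9) = 0.28200
  -P(3)·log₂(P(3)) = -(5/36)·log₂(5/36) = 0.39556
  -P(4)·log₂(P(4)) = -(1/36)·log₂(1/36) = 0.14361
H(P) = 0.23166 + 0.28200 + 0.39556 + 0.14361 = 1.05283 bits

log₂(4) = 2.00000 bits

D_KL(P||U) = 2.00000 - 1.05283 = 0.94717 ≈ 0.9472 bits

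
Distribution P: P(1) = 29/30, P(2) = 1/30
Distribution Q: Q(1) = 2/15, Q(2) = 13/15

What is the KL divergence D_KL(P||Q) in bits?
2.6060 bits

D_KL(P||Q) = Σ P(x) log₂(P(x)/Q(x))

Computing term by term:
  P(1)·log₂(P(1)/Q(1)) = (29/30)·log₂((29/30)/(2/15)) = 2.76271
  P(2)·log₂(P(2)/Q(2)) = (1/30)·log₂((1/30)/(13/15)) = -0.15668

D_KL(P||Q) = 2.76271 - 0.15668 = 2.60603 ≈ 2.6060 bits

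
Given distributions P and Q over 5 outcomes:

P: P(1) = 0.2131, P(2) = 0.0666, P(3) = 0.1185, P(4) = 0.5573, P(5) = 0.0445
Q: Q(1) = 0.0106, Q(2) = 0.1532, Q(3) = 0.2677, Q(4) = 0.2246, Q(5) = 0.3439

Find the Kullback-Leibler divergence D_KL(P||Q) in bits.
1.3026 bits

D_KL(P||Q) = Σ P(x) log₂(P(x)/Q(x))

Computing term by term:
  P(1)·log₂(P(1)/Q(1)) = 0.2131·log₂(0.2131/0.0106) = 0.92259
  P(2)·log₂(P(2)/Q(2)) = 0.0666·log₂(0.0666/0.1532) = -0.08004
  P(3)·log₂(P(3)/Q(3)) = 0.1185·log₂(0.1185/0.2677) = -0.13932
  P(4)·log₂(P(4)/Q(4)) = 0.5573·log₂(0.5573/0.2246) = 0.73067
  P(5)·log₂(P(5)/Q(5)) = 0.0445·log₂(0.0445/0.3439) = -0.13128

D_KL(P||Q) = 0.92259 - 0.08004 - 0.13932 + 0.73067 - 0.13128 = 1.30262 ≈ 1.3026 bits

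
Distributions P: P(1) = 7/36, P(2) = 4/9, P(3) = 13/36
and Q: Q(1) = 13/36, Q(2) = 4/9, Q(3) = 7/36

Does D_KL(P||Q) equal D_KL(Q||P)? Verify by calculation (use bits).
D_KL(P||Q) = 0.1488 bits, D_KL(Q||P) = 0.1488 bits. Yes — for this pair D_KL(P||Q) = D_KL(Q||P).

D_KL(P||Q) = Σ P(x) log₂(P(x)/Q(x))

Computing term by term:
  P(1)·log₂(P(1)/Q(1)) = (7/36)·log₂((7/36)/(13/36)) = -0.17366
  P(2)·log₂(P(2)/Q(2)) = (4/9)·log₂((4/9)/(4/9)) = 0.00000
  P(3)·log₂(P(3)/Q(3)) = (13/36)·log₂((13/36)/(7/36)) = 0.32250

D_KL(P||Q) = -0.17366 + 0.00000 + 0.32250 = 0.14884 ≈ 0.1488 bits

D_KL(Q||P) = Σ Q(x) log₂(Q(x)/P(x))

Computing term by term:
  Q(1)·log₂(Q(1)/P(1)) = (13/36)·log₂((13/36)/(7/36)) = 0.32250
  Q(2)·log₂(Q(2)/P(2)) = (4/9)·log₂((4/9)/(4/9)) = 0.00000
  Q(3)·log₂(Q(3)/P(3)) = (7/36)·log₂((7/36)/(13/36)) = -0.17366

D_KL(Q||P) = 0.32250 + 0.00000 - 0.17366 = 0.14884 ≈ 0.1488 bits

These ARE equal here. Q is P with outcomes relabeled (Q(1) = P(3), Q(3) = P(1)) by a relabeling that is its own inverse, so the two sums contain exactly the same terms in a different order. This is a special case — KL divergence is not symmetric in general: D_KL(P||Q) ≠ D_KL(Q||P) for most P, Q.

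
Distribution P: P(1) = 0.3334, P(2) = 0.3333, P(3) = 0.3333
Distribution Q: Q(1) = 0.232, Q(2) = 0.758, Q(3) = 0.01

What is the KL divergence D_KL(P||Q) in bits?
1.4654 bits

D_KL(P||Q) = Σ P(x) log₂(P(x)/Q(x))

Computing term by term:
  P(1)·log₂(P(1)/Q(1)) = 0.3334·log₂(0.3334/0.232) = 0.17441
  P(2)·log₂(P(2)/Q(2)) = 0.3333·log₂(0.3333/0.758) = -0.39509
  P(3)·log₂(P(3)/Q(3)) = 0.3333·log₂(0.3333/0.01) = 1.68608

D_KL(P||Q) = 0.17441 - 0.39509 + 1.68608 = 1.46540 ≈ 1.4654 bits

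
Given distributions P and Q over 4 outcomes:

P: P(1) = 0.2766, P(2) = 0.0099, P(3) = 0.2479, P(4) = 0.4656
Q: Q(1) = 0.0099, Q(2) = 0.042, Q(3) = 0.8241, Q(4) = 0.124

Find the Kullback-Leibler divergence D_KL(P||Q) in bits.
1.7673 bits

D_KL(P||Q) = Σ P(x) log₂(P(x)/Q(x))

Computing term by term:
  P(1)·log₂(P(1)/Q(1)) = 0.2766·log₂(0.2766/0.0099) = 1.32885
  P(2)·log₂(P(2)/Q(2)) = 0.0099·log₂(0.0099/0.042) = -0.02064
  P(3)·log₂(P(3)/Q(3)) = 0.2479·log₂(0.2479/0.8241) = -0.42963
  P(4)·log₂(P(4)/Q(4)) = 0.4656·log₂(0.4656/0.124) = 0.88871

D_KL(P||Q) = 1.32885 - 0.02064 - 0.42963 + 0.88871 = 1.76729 ≈ 1.7673 bits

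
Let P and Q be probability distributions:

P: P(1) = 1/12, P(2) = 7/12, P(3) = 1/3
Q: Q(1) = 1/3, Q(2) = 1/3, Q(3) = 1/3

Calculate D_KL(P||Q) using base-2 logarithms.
0.3043 bits

D_KL(P||Q) = Σ P(x) log₂(P(x)/Q(x))

Computing term by term:
  P(1)·log₂(P(1)/Q(1)) = (1/12)·log₂((1/12)/(1/3)) = -0.16667
  P(2)·log₂(P(2)/Q(2)) = (7/12)·log₂((7/12)/(1/3)) = 0.47096
  P(3)·log₂(P(3)/Q(3)) = (1/3)·log₂((1/3)/(1/3)) = 0.00000

D_KL(P||Q) = -0.16667 + 0.47096 + 0.00000 = 0.30429 ≈ 0.3043 bits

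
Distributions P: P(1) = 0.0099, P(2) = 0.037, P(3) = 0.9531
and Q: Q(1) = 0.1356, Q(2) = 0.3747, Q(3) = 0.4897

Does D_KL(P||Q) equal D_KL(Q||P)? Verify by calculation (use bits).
D_KL(P||Q) = 0.7547 bits, D_KL(Q||P) = 1.2931 bits. No — D_KL(P||Q) ≠ D_KL(Q||P) for this pair.

D_KL(P||Q) = Σ P(x) log₂(P(x)/Q(x))

Computing term by term:
  P(1)·log₂(P(1)/Q(1)) = 0.0099·log₂(0.0099/0.1356) = -0.03738
  P(2)·log₂(P(2)/Q(2)) = 0.037·log₂(0.037/0.3747) = -0.12359
  P(3)·log₂(P(3)/Q(3)) = 0.9531·log₂(0.9531/0.4897) = 0.91567

D_KL(P||Q) = -0.03738 - 0.12359 + 0.91567 = 0.75470 ≈ 0.7547 bits

D_KL(Q||P) = Σ Q(x) log₂(Q(x)/P(x))

Computing term by term:
  Q(1)·log₂(Q(1)/P(1)) = 0.1356·log₂(0.1356/0.0099) = 0.51200
  Q(2)·log₂(Q(2)/P(2)) = 0.3747·log₂(0.3747/0.037) = 1.25155
  Q(3)·log₂(Q(3)/P(3)) = 0.4897·log₂(0.4897/0.9531) = -0.47047

D_KL(Q||P) = 0.51200 + 1.25155 - 0.47047 = 1.29308 ≈ 1.2931 bits

These are NOT equal (difference: 0.5384 bits). KL divergence is asymmetric: D_KL(P||Q) ≠ D_KL(Q||P) in general.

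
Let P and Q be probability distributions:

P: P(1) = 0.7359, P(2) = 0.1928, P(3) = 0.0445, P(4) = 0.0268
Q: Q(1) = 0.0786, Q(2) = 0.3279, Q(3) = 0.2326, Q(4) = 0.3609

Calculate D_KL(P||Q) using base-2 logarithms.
2.0203 bits

D_KL(P||Q) = Σ P(x) log₂(P(x)/Q(x))

Computing term by term:
  P(1)·log₂(P(1)/Q(1)) = 0.7359·log₂(0.7359/0.0786) = 2.37468
  P(2)·log₂(P(2)/Q(2)) = 0.1928·log₂(0.1928/0.3279) = -0.14771
  P(3)·log₂(P(3)/Q(3)) = 0.0445·log₂(0.0445/0.2326) = -0.10618
  P(4)·log₂(P(4)/Q(4)) = 0.0268·log₂(0.0268/0.3609) = -0.10053

D_KL(P||Q) = 2.37468 - 0.14771 - 0.10618 - 0.10053 = 2.02026 ≈ 2.0203 bits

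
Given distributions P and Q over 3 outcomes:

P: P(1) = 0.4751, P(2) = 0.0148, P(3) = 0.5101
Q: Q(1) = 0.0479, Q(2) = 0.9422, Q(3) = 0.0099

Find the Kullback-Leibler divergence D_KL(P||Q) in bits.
4.3850 bits

D_KL(P||Q) = Σ P(x) log₂(P(x)/Q(x))

Computing term by term:
  P(1)·log₂(P(1)/Q(1)) = 0.4751·log₂(0.4751/0.0479) = 1.57264
  P(2)·log₂(P(2)/Q(2)) = 0.0148·log₂(0.0148/0.9422) = -0.08869
  P(3)·log₂(P(3)/Q(3)) = 0.5101·log₂(0.5101/0.0099) = 2.90104

D_KL(P||Q) = 1.57264 - 0.08869 + 2.90104 = 4.38499 ≈ 4.3850 bits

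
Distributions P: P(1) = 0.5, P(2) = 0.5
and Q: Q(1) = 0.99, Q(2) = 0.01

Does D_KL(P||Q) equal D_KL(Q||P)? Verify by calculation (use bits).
D_KL(P||Q) = 2.3292 bits, D_KL(Q||P) = 0.9192 bits. No — D_KL(P||Q) ≠ D_KL(Q||P) for this pair.

D_KL(P||Q) = Σ P(x) log₂(P(x)/Q(x))

Computing term by term:
  P(1)·log₂(P(1)/Q(1)) = 0.5·log₂(0.5/0.99) = -0.49275
  P(2)·log₂(P(2)/Q(2)) = 0.5·log₂(0.5/0.01) = 2.82193

D_KL(P||Q) = -0.49275 + 2.82193 = 2.32918 ≈ 2.3292 bits

D_KL(Q||P) = Σ Q(x) log₂(Q(x)/P(x))

Computing term by term:
  Q(1)·log₂(Q(1)/P(1)) = 0.99·log₂(0.99/0.5) = 0.97565
  Q(2)·log₂(Q(2)/P(2)) = 0.01·log₂(0.01/0.5) = -0.05644

D_KL(Q||P) = 0.97565 - 0.05644 = 0.91921 ≈ 0.9192 bits

These are NOT equal (difference: 1.4100 bits). KL divergence is asymmetric: D_KL(P||Q) ≠ D_KL(Q||P) in general.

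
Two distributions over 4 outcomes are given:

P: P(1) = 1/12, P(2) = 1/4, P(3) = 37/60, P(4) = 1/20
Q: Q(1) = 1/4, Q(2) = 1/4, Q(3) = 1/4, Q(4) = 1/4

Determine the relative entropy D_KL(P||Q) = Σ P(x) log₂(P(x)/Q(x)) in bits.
0.5551 bits

D_KL(P||Q) = Σ P(x) log₂(P(x)/Q(x))

Computing term by term:
  P(1)·log₂(P(1)/Q(1)) = (1/12)·log₂((1/12)/(1/4)) = -0.13208
  P(2)·log₂(P(2)/Q(2)) = (1/4)·log₂((1/4)/(1/4)) = 0.00000
  P(3)·log₂(P(3)/Q(3)) = (37/60)·log₂((37/60)/(1/4)) = 0.80325
  P(4)·log₂(P(4)/Q(4)) = (1/20)·log₂((1/20)/(1/4)) = -0.11610

D_KL(P||Q) = -0.13208 + 0.00000 + 0.80325 - 0.11610 = 0.55507 ≈ 0.5551 bits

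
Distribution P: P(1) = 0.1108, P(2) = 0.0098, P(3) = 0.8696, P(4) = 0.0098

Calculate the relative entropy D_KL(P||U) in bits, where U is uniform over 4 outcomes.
1.3422 bits

U(i) = 1/4 for all i

D_KL(P||U) = Σ P(x) log₂(P(x) / (1/4))
           = Σ P(x) log₂(P(x)) + log₂(4)
           = log₂(4) - H(P)

H(P) = -Σ P(x) log₂(P(x)):
  -P(1)·log₂(P(1)) = -(0.1108)·log₂(0.1108) = 0.35168
  -P(2)·log₂(P(2)) = -(0.0098)·log₂(0.0098) = 0.06540
  -P(3)·log₂(P(3)) = -(0.8696)·log₂(0.8696) = 0.17529
  -P(4)·log₂(P(4)) = -(0.0098)·log₂(0.0098) = 0.06540
H(P) = 0.35168 + 0.06540 + 0.17529 + 0.06540 = 0.65777 bits

log₂(4) = 2.00000 bits

D_KL(P||U) = 2.00000 - 0.65777 = 1.34223 ≈ 1.3422 bits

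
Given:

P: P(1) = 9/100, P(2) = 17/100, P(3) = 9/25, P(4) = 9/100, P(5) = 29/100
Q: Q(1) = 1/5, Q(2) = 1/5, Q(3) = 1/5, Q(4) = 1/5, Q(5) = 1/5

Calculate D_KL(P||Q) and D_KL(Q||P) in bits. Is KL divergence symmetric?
D_KL(P||Q) = 0.2135 bits, D_KL(Q||P) = 0.2309 bits. No, KL divergence is not symmetric.

D_KL(P||Q) = Σ P(x) log₂(P(x)/Q(x))

Computing term by term:
  P(1)·log₂(P(1)/Q(1)) = (9/100)·log₂((9/100)/(1/5)) = -0.10368
  P(2)·log₂(P(2)/Q(2)) = (17/100)·log₂((17/100)/(1/5)) = -0.03986
  P(3)·log₂(P(3)/Q(3)) = (9/25)·log₂((9/25)/(1/5)) = 0.30528
  P(4)·log₂(P(4)/Q(4)) = (9/100)·log₂((9/100)/(1/5)) = -0.10368
  P(5)·log₂(P(5)/Q(5)) = (29/100)·log₂((29/100)/(1/5)) = 0.15546

D_KL(P||Q) = -0.10368 - 0.03986 + 0.30528 - 0.10368 + 0.15546 = 0.21352 ≈ 0.2135 bits

D_KL(Q||P) = Σ Q(x) log₂(Q(x)/P(x))

Computing term by term:
  Q(1)·log₂(Q(1)/P(1)) = (1/5)·log₂((1/5)/(9/100)) = 0.23040
  Q(2)·log₂(Q(2)/P(2)) = (1/5)·log₂((1/5)/(17/100)) = 0.04689
  Q(3)·log₂(Q(3)/P(3)) = (1/5)·log₂((1/5)/(9/25)) = -0.16960
  Q(4)·log₂(Q(4)/P(4)) = (1/5)·log₂((1/5)/(9/100)) = 0.23040
  Q(5)·log₂(Q(5)/P(5)) = (1/5)·log₂((1/5)/(29/100)) = -0.10721

D_KL(Q||P) = 0.23040 + 0.04689 - 0.16960 + 0.23040 - 0.10721 = 0.23088 ≈ 0.2309 bits

These are NOT equal (difference: 0.0174 bits). KL divergence is asymmetric: D_KL(P||Q) ≠ D_KL(Q||P) in general.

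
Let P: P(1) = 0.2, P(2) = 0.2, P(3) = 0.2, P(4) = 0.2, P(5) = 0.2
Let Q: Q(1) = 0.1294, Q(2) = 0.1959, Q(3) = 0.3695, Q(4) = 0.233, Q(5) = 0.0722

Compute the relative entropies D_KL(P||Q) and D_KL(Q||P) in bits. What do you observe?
D_KL(P||Q) = 0.2044 bits, D_KL(Q||P) = 0.1853 bits. The two directions give different values (D_KL(P||Q) exceeds D_KL(Q||P) by 0.0191 bits): KL divergence is asymmetric.

D_KL(P||Q) = Σ P(x) log₂(P(x)/Q(x))

Computing term by term:
  P(1)·log₂(P(1)/Q(1)) = 0.2·log₂(0.2/0.1294) = 0.12563
  P(2)·log₂(P(2)/Q(2)) = 0.2·log₂(0.2/0.1959) = 0.00598
  P(3)·log₂(P(3)/Q(3)) = 0.2·log₂(0.2/0.3695) = -0.17711
  P(4)·log₂(P(4)/Q(4)) = 0.2·log₂(0.2/0.233) = -0.04407
  P(5)·log₂(P(5)/Q(5)) = 0.2·log₂(0.2/0.0722) = 0.29399

D_KL(P||Q) = 0.12563 + 0.00598 - 0.17711 - 0.04407 + 0.29399 = 0.20442 ≈ 0.2044 bits

D_KL(Q||P) = Σ Q(x) log₂(Q(x)/P(x))

Computing term by term:
  Q(1)·log₂(Q(1)/P(1)) = 0.1294·log₂(0.1294/0.2) = -0.08128
  Q(2)·log₂(Q(2)/P(2)) = 0.1959·log₂(0.1959/0.2) = -0.00585
  Q(3)·log₂(Q(3)/P(3)) = 0.3695·log₂(0.3695/0.2) = 0.32722
  Q(4)·log₂(Q(4)/P(4)) = 0.233·log₂(0.233/0.2) = 0.05134
  Q(5)·log₂(Q(5)/P(5)) = 0.0722·log₂(0.0722/0.2) = -0.10613

D_KL(Q||P) = -0.08128 - 0.00585 + 0.32722 + 0.05134 - 0.10613 = 0.18530 ≈ 0.1853 bits

These are NOT equal (difference: 0.0191 bits). KL divergence is asymmetric: D_KL(P||Q) ≠ D_KL(Q||P) in general.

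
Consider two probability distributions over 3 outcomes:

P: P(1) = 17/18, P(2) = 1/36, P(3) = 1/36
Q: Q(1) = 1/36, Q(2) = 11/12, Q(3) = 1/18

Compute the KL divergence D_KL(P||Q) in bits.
4.6369 bits

D_KL(P||Q) = Σ P(x) log₂(P(x)/Q(x))

Computing term by term:
  P(1)·log₂(P(1)/Q(1)) = (17/18)·log₂((17/18)/(1/36)) = 4.80483
  P(2)·log₂(P(2)/Q(2)) = (1/36)·log₂((1/36)/(11/12)) = -0.14012
  P(3)·log₂(P(3)/Q(3)) = (1/36)·log₂((1/36)/(1/18)) = -0.02778

D_KL(P||Q) = 4.80483 - 0.14012 - 0.02778 = 4.63693 ≈ 4.6369 bits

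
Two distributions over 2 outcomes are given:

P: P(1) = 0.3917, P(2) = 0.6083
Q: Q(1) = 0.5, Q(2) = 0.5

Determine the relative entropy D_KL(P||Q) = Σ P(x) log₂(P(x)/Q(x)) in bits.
0.0341 bits

D_KL(P||Q) = Σ P(x) log₂(P(x)/Q(x))

Computing term by term:
  P(1)·log₂(P(1)/Q(1)) = 0.3917·log₂(0.3917/0.5) = -0.13795
  P(2)·log₂(P(2)/Q(2)) = 0.6083·log₂(0.6083/0.5) = 0.17206

D_KL(P||Q) = -0.13795 + 0.17206 = 0.03411 ≈ 0.0341 bits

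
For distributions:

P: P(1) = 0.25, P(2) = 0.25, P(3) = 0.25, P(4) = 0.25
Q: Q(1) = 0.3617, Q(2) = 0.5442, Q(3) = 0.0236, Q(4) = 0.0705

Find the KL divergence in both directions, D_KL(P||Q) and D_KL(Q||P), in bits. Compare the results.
D_KL(P||Q) = 0.8941 bits, D_KL(Q||P) = 0.5943 bits. D_KL(P||Q) is larger than D_KL(Q||P) by 0.2998 bits; the two directions differ.

D_KL(P||Q) = Σ P(x) log₂(P(x)/Q(x))

Computing term by term:
  P(1)·log₂(P(1)/Q(1)) = 0.25·log₂(0.25/0.3617) = -0.13322
  P(2)·log₂(P(2)/Q(2)) = 0.25·log₂(0.25/0.5442) = -0.28055
  P(3)·log₂(P(3)/Q(3)) = 0.25·log₂(0.25/0.0236) = 0.85127
  P(4)·log₂(P(4)/Q(4)) = 0.25·log₂(0.25/0.0705) = 0.45656

D_KL(P||Q) = -0.13322 - 0.28055 + 0.85127 + 0.45656 = 0.89406 ≈ 0.8941 bits

D_KL(Q||P) = Σ Q(x) log₂(Q(x)/P(x))

Computing term by term:
  Q(1)·log₂(Q(1)/P(1)) = 0.3617·log₂(0.3617/0.25) = 0.19274
  Q(2)·log₂(Q(2)/P(2)) = 0.5442·log₂(0.5442/0.25) = 0.61071
  Q(3)·log₂(Q(3)/P(3)) = 0.0236·log₂(0.0236/0.25) = -0.08036
  Q(4)·log₂(Q(4)/P(4)) = 0.0705·log₂(0.0705/0.25) = -0.12875

D_KL(Q||P) = 0.19274 + 0.61071 - 0.08036 - 0.12875 = 0.59434 ≈ 0.5943 bits

These are NOT equal (difference: 0.2998 bits). KL divergence is asymmetric: D_KL(P||Q) ≠ D_KL(Q||P) in general.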